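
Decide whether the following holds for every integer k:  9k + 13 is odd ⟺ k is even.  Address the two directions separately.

Forward direction. Suppose 9k + 13 is odd. Since 9 is odd, 9k and k have the same parity, so 9k + 13 ≡ k + 13 (mod 2). As 13 is odd, 9k + 13 is odd exactly when k is even. Thus k is even.

Converse. Suppose k is even; write k = 2j. Then 9k + 13 = 9·(2j) + 13 = 2·9j + 13, which is odd.

Equivalent; both directions hold.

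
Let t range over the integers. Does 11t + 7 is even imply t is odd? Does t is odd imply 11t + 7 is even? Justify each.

Both directions hold.

(⇒) Suppose 11t + 7 is even. Since 11 is odd, 11t and t have the same parity, so 11t + 7 ≡ t + 7 (mod 2). As 7 is odd, 11t + 7 is even exactly when t is odd. Thus t is odd.

(⇐) Conversely, suppose t is odd; write t = 2j + 1. Then 11t + 7 = 11·(2j + 1) + 7 = 2·11j + 18, which is even.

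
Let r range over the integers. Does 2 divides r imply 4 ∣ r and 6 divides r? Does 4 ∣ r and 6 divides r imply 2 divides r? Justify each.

Converse. Suppose 4 ∣ r and 6 ∣ r. Any common multiple of 4 and 6 is a multiple of their lcm; here lcm(4, 6) = 4·6/gcd(4, 6) = 24/2 = 12, so 12 ∣ r. Since 2 ∣ 12, it follows that 2 ∣ r.

Forward direction. This fails: take r = 2. Certainly 2 ∣ 2, but 4 ∤ 2.

Not equivalent: only (⇐) holds.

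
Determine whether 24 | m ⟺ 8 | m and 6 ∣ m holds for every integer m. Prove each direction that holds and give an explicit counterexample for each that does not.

The biconditional holds.

(→) If 24 ∣ m, write m = 24q. Since 24 = 3·8, m = 8·(3q), so 8 ∣ m; and since 24 = 4·6, m = 6·(4q), so 6 ∣ m.

(←) Suppose 8 ∣ m and 6 ∣ m. Any common multiple of 8 and 6 is a multiple of their lcm; here lcm(8, 6) = 8·6/gcd(8, 6) = 48/2 = 24, so 24 ∣ m.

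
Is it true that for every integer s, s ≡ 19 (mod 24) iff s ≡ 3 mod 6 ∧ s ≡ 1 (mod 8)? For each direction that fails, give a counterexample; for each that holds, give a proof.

(⇒) fails and (⇐) fails.

(→) This fails: s = 19 gives 19 ≡ 19 (mod 24) but 19 ≡ 1 (mod 6), so the conjunction on the right does not hold.

(←) This fails: s = 9 satisfies both congruences on the right (9 ≡ 3 mod 6 and 9 ≡ 1 mod 8) yet 9 ≡ 9 (mod 24), not 19.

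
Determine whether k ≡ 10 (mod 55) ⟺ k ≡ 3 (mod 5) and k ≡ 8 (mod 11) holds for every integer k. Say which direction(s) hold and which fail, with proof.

Neither direction holds.

(⇒) This fails: k = 10 gives 10 ≡ 10 (mod 55) but 10 ≡ 0 (mod 5), so the conjunction on the right does not hold.

(⇐) This fails: k = 8 satisfies both congruences on the right (8 ≡ 3 mod 5 and 8 ≡ 8 mod 11) yet 8 ≡ 8 (mod 55), not 10.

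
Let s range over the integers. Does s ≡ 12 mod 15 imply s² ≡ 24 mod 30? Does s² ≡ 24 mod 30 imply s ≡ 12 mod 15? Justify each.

Neither implication holds.

(→) This fails: take s = 27. Then 27 ≡ 12 (mod 15), but 27² = 729 ≡ 9 (mod 30), not 24.

(←) This fails: take s = 18. Then 18² = 324 ≡ 24 (mod 30), yet 18 ≡ 3 (mod 15), not 12.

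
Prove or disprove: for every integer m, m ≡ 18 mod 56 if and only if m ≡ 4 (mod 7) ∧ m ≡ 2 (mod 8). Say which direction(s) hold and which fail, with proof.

Both directions hold; the statement is true.

(⇐) If m ≡ 4 (mod 7) and m ≡ 2 (mod 8), then by the Chinese remainder theorem m ≡ 18 (mod 56). This is exactly m ≡ 18 (mod 56).

(⇒) Suppose m ≡ 18 (mod 56); write m = 56j + 18. Since 7 ∣ 56, reducing mod 7 gives m ≡ 18 ≡ 4 (mod 7); since 8 ∣ 56, reducing mod 8 gives m ≡ 18 ≡ 2 (mod 8).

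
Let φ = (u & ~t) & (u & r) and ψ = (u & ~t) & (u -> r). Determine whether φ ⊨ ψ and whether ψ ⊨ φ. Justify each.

Forward direction. Assume the antecedent. If u is true, the antecedent forces (u = T, t = F, r = T), and (u & ~t) & (u -> r) holds there. If u is false, the antecedent cannot hold. Either way (u & ~t) & (u -> r) holds.

Converse. Assume the antecedent. If u is true, the antecedent forces (u = T, t = F, r = T), and (u & ~t) & (u & r) holds there. If u is false, the antecedent cannot hold. Either way (u & ~t) & (u & r) holds.

Both implications hold.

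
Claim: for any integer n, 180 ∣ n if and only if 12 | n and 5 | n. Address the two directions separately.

[⇒] If 180 ∣ n, write n = 180q. Since 180 = 15·12, n = 12·(15q), so 12 ∣ n; and since 180 = 36·5, n = 5·(36q), so 5 ∣ n.

[⇐] This fails: take n = 60. Both 12 ∣ 60 and 5 ∣ 60, yet 60 is not a multiple of 180 (since 60 = 0·180 + 60), so 180 ∤ 60.

Not equivalent: only (⇒) holds.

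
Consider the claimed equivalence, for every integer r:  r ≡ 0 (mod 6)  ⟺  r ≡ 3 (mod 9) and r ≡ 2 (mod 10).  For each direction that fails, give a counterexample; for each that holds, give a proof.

[⇒] This fails: r = 0 gives 0 ≡ 0 (mod 6) but 0 ≡ 0 (mod 9), so the conjunction on the right does not hold.

[⇐] Conversely, if r ≡ 3 (mod 9) and r ≡ 2 (mod 10), then by the Chinese remainder theorem r ≡ 12 (mod 90). Since 12 ≡ 0 (mod 6) and 6 ∣ 90, we get r ≡ 0 (mod 6).

The forward direction fails; the converse holds.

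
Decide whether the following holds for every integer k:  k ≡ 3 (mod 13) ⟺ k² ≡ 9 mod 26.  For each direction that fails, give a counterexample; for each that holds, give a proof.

Forward direction. This fails: take k = 16. Then 16 ≡ 3 (mod 13), but 16² = 256 ≡ 22 (mod 26), not 9.

Converse. This fails: take k = 23. Then 23² = 529 ≡ 9 (mod 26), yet 23 ≡ 10 (mod 13), not 3.

Both directions fail.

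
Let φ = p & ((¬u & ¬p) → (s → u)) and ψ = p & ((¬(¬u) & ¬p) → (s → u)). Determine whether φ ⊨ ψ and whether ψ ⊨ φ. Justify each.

[⇐] Assume the antecedent. If s is true, the antecedent forces (s = T, u = F, p = T) or (s = T, u = T, p = T), and p & ((¬u & ¬p) → (s → u)) holds there. If s is false, the antecedent forces (s = F, u = F, p = T) or (s = F, u = T, p = T), and p & ((¬u & ¬p) → (s → u)) holds there. Either way p & ((¬u & ¬p) → (s → u)) holds.

[⇒] Assume the antecedent. If s is true, the antecedent forces (s = T, u = F, p = T) or (s = T, u = T, p = T), and p & ((¬(¬u) & ¬p) → (s → u)) holds there. If s is false, the antecedent forces (s = F, u = F, p = T) or (s = F, u = T, p = T), and p & ((¬(¬u) & ¬p) → (s → u)) holds there. Either way p & ((¬(¬u) & ¬p) → (s → u)) holds.

Both directions hold.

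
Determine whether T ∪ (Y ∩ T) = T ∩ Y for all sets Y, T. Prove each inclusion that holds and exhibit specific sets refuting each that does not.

(⟸) Let x ∈ T ∩ Y. Then x ∈ Y ∩ T, from which x ∈ T ∪ (Y ∩ T).

(⟹) This inclusion fails. Take Y = ∅, T = {1}; then 1 ∈ T ∪ (Y ∩ T) but 1 ∉ T ∩ Y.

Only the reverse inclusion holds.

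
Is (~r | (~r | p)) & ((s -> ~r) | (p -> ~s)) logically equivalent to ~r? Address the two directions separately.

(⇒) fails; (⇐) holds.

(→) This fails. Under p = T, s = F, r = T, the left side is true but the right side is false.

(←) Assume the antecedent. If p is true, the antecedent forces (p = T, s = F, r = F) or (p = T, s = T, r = F), and the consequent holds there. If p is false, the antecedent forces (p = F, s = F, r = F) or (p = F, s = T, r = F), and the consequent holds there. Either way the consequent holds.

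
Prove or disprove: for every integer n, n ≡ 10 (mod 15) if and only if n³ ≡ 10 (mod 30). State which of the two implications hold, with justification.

[⇒] This fails: take n = 25. Then 25 ≡ 10 (mod 15), but 25³ = 15625 ≡ 25 (mod 30), not 10.

[⇐] Conversely, the residues r modulo 30 with r³ ≡ 10 (mod 30) are exactly {10}, and each is ≡ 10 (mod 15).

Only the reverse direction holds.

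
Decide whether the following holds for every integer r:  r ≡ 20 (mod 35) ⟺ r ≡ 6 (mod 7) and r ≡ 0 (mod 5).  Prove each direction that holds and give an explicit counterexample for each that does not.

(→) Suppose r ≡ 20 (mod 35); write r = 35j + 20. Since 7 ∣ 35, reducing mod 7 gives r ≡ 20 ≡ 6 (mod 7); since 5 ∣ 35, reducing mod 5 gives r ≡ 20 ≡ 0 (mod 5).

(←) Conversely, if r ≡ 6 (mod 7) and r ≡ 0 (mod 5), then by the Chinese remainder theorem r ≡ 20 (mod 35). This is exactly r ≡ 20 (mod 35).

Both directions hold.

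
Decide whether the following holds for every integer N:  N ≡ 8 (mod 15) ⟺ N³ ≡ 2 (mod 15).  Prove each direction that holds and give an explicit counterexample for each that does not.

Both implications hold.

[⇐] Suppose N³ ≡ 2 (mod 15). The only residue r in {0, …, 14} with r³ ≡ 2 (mod 15) is r = 8, so N ≡ 8 (mod 15).

[⇒] Suppose N ≡ 8 (mod 15). Write N = 15j + 8. Then (15j + 8)³ = 3375j³ + 5400j² + 2880j + 512 = 15(225j³ + 360j² + 192j + 34) + 2, so N³ ≡ 2 (mod 15).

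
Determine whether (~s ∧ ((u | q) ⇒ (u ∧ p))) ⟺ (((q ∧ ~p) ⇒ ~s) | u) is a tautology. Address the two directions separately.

Forward direction. Assume the antecedent. If p is true, ((q ∧ ~p) ⇒ ~s) | u reduces to true regardless of the other variables. If p is false, the antecedent forces (p = F, s = F, q = F, u = F), and ((q ∧ ~p) ⇒ ~s) | u holds there. Either way ((q ∧ ~p) ⇒ ~s) | u holds.

Converse. This fails. Under p = F, s = T, q = F, u = F, the left side is false but the right side is true.

Only the forward direction holds.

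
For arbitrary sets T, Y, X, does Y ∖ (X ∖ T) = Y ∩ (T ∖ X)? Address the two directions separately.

Only the reverse inclusion holds.

(⟹) This inclusion fails. Take T = ∅, Y = {1}, X = ∅; then 1 ∈ Y ∖ (X ∖ T) but 1 ∉ Y ∩ (T ∖ X).

(⟸) Let x ∈ Y ∩ (T ∖ X). Then x ∈ T ∩ Y and x ∉ X, from which x ∈ Y ∖ (X ∖ T).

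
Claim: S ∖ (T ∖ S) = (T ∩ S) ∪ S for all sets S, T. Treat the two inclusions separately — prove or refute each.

Forward inclusion. Let x ∈ S ∖ (T ∖ S). Then either x ∈ S and x ∉ T; or x ∈ S ∩ T. In each case x ∈ (T ∩ S) ∪ S, so S ∖ (T ∖ S) ⊆ (T ∩ S) ∪ S.

Reverse inclusion. Let x ∈ (T ∩ S) ∪ S. Then either x ∈ S and x ∉ T; or x ∈ S ∩ T. In each case x ∈ S ∖ (T ∖ S), so (T ∩ S) ∪ S ⊆ S ∖ (T ∖ S).

Both inclusions hold.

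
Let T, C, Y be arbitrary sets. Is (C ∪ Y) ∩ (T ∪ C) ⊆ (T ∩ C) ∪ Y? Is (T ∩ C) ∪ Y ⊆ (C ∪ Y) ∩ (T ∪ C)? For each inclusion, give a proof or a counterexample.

Forward inclusion. This inclusion fails. Take T = ∅, C = {1}, Y = ∅; then 1 ∈ (C ∪ Y) ∩ (T ∪ C) but 1 ∉ (T ∩ C) ∪ Y.

Reverse inclusion. This inclusion fails. Take T = ∅, C = ∅, Y = {1}; then 1 ∈ (T ∩ C) ∪ Y but 1 ∉ (C ∪ Y) ∩ (T ∪ C).

Neither inclusion holds.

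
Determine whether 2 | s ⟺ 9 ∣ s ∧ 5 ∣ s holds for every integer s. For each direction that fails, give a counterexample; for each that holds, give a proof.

[⇒] This fails: take s = 2. Certainly 2 ∣ 2, but 9 ∤ 2.

[⇐] This fails: take s = 45. Both 9 ∣ 45 and 5 ∣ 45, yet 45 is not a multiple of 2 (since 45 = 22·2 + 1), so 2 ∤ 45.

Neither direction holds.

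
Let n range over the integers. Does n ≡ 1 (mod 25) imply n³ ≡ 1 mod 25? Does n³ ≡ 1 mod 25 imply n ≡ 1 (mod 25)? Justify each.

(⇐) Suppose n³ ≡ 1 (mod 25). The only residue r in {0, …, 24} with r³ ≡ 1 (mod 25) is r = 1, so n ≡ 1 (mod 25).

(⇒) Suppose n ≡ 1 (mod 25). Write n = 25j + 1. Then (25j + 1)³ = 15625j³ + 1875j² + 75j + 1 = 25(625j³ + 75j² + 3j) + 1, so n³ ≡ 1 (mod 25).

The biconditional holds.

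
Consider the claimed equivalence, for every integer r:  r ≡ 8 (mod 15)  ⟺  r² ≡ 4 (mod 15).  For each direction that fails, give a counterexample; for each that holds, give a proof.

[⇒] Suppose r ≡ 8 (mod 15). Write r = 15j + 8. Then (15j + 8)² = 225j² + 240j + 64 = 15(15j² + 16j + 4) + 4, so r² ≡ 4 (mod 15).

[⇐] This fails: take r = 2. Then 2² = 4 ≡ 4 (mod 15), yet 2 ≡ 2 (mod 15), not 8.

(⇒) holds; (⇐) fails.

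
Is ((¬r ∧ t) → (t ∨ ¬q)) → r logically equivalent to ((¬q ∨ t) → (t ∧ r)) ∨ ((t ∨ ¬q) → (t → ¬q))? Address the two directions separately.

[⇒] Assume the antecedent. If r is true, the consequent reduces to true regardless of the other variables. If r is false, the antecedent cannot hold. Either way the consequent holds.

[⇐] This fails. Under r = F, q = F, t = F, the left side is false but the right side is true.

The forward direction holds; the converse fails.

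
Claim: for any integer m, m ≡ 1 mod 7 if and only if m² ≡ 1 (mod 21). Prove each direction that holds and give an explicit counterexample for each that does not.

(⇒) This fails: take m = 15. Then 15 ≡ 1 (mod 7), but 15² = 225 ≡ 15 (mod 21), not 1.

(⇐) This fails: take m = 13. Then 13² = 169 ≡ 1 (mod 21), yet 13 ≡ 6 (mod 7), not 1.

Neither implication holds.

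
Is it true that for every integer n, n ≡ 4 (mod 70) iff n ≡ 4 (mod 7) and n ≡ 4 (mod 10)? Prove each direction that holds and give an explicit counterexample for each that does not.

The biconditional holds.

[⇒] Suppose n ≡ 4 (mod 70); write n = 70j + 4. Since 7 ∣ 70, reducing mod 7 gives n ≡ 4 (mod 7); since 10 ∣ 70, reducing mod 10 gives n ≡ 4 (mod 10).

[⇐] Conversely, if n ≡ 4 (mod 7) and n ≡ 4 (mod 10), then by the Chinese remainder theorem n ≡ 4 (mod 70). This is exactly n ≡ 4 (mod 70).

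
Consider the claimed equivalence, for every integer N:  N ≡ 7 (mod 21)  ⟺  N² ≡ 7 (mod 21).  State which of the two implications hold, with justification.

(→) Suppose N ≡ 7 (mod 21). Write N = 21j + 7. Then (21j + 7)² = 441j² + 294j + 49 = 21(21j² + 14j + 2) + 7, so N² ≡ 7 (mod 21).

(←) This fails: take N = 14. Then 14² = 196 ≡ 7 (mod 21), yet 14 ≡ 14 (mod 21), not 7.

The forward direction holds; the converse fails.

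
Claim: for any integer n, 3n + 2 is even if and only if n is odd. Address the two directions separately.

Both directions fail.

(⟹) This fails: n = 2 gives 3n + 2 = 8, which is even, but 2 is even, not odd.

(⟸) This also fails: n = 5 is odd, but 3n + 2 = 17 is odd, not even.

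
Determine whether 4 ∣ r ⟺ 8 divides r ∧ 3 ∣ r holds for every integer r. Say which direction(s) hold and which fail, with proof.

[⇒] This fails: take r = 4. Certainly 4 ∣ 4, but 8 ∤ 4.

[⇐] Suppose 8 ∣ r and 3 ∣ r. Any common multiple of 8 and 3 is a multiple of their lcm; here gcd(8, 3) = 1, so lcm(8, 3) = 8·3 = 24, so 24 ∣ r. Since 4 ∣ 24, it follows that 4 ∣ r.

The forward direction fails; the converse holds.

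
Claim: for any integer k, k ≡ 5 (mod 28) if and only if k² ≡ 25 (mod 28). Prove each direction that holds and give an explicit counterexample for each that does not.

Only the forward implication holds.

(⇒) Suppose k ≡ 5 (mod 28). Write k = 28j + 5. Then (28j + 5)² = 784j² + 280j + 25 = 28(28j² + 10j) + 25, so k² ≡ 25 (mod 28).

(⇐) This fails: take k = 9. Then 9² = 81 ≡ 25 (mod 28), yet 9 ≡ 9 (mod 28), not 5.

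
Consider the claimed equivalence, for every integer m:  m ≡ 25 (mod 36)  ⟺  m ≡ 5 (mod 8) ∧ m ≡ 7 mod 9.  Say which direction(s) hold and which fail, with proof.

Only the reverse direction holds.

Forward direction. This fails: m = 25 gives 25 ≡ 25 (mod 36) but 25 ≡ 1 (mod 8), so the conjunction on the right does not hold.

Converse. If m ≡ 5 (mod 8) and m ≡ 7 (mod 9), then by the Chinese remainder theorem m ≡ 61 (mod 72). Since 61 ≡ 25 (mod 36) and 36 ∣ 72, we get m ≡ 25 (mod 36).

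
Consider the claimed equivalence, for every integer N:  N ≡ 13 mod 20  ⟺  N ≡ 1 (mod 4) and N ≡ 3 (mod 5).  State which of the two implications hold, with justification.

Equivalent; both directions hold.

(⇒) Suppose N ≡ 13 (mod 20); write N = 20j + 13. Since 4 ∣ 20, reducing mod 4 gives N ≡ 13 ≡ 1 (mod 4); since 5 ∣ 20, reducing mod 5 gives N ≡ 13 ≡ 3 (mod 5).

(⇐) Conversely, if N ≡ 1 (mod 4) and N ≡ 3 (mod 5), then by the Chinese remainder theorem N ≡ 13 (mod 20). This is exactly N ≡ 13 (mod 20).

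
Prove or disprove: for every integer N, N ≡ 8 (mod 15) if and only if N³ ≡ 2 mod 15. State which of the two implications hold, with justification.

Both directions hold; the statement is true.

Forward direction. Suppose N ≡ 8 (mod 15). Write N = 15j + 8. Then (15j + 8)³ = 3375j³ + 5400j² + 2880j + 512 = 15(225j³ + 360j² + 192j + 34) + 2, so N³ ≡ 2 (mod 15).

Converse. Suppose N³ ≡ 2 (mod 15). The only residue r in {0, …, 14} with r³ ≡ 2 (mod 15) is r = 8, so N ≡ 8 (mod 15).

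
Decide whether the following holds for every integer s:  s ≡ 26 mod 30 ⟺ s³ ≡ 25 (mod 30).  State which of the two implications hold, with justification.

(⇒) fails and (⇐) fails.

[⇒] This fails: take s = 26. Then 26 ≡ 26 (mod 30), but 26³ = 17576 ≡ 26 (mod 30), not 25.

[⇐] This fails: take s = 25. Then 25³ = 15625 ≡ 25 (mod 30), yet 25 ≡ 25 (mod 30), not 26.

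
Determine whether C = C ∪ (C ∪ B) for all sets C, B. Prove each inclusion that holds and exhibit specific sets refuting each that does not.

Reverse inclusion. This inclusion fails. Take C = ∅, B = {1}; then 1 ∈ C ∪ (C ∪ B) but 1 ∉ C.

Forward inclusion. Let x ∈ C. Then either x ∈ C and x ∉ B; or x ∈ C ∩ B. In each case x ∈ C ∪ (C ∪ B), so C ⊆ C ∪ (C ∪ B).

The sets are not equal: only the forward inclusion holds.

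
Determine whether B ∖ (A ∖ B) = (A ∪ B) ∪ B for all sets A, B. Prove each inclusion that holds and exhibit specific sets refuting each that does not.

(⊆) Let x ∈ B ∖ (A ∖ B). Then either x ∈ B and x ∉ A; or x ∈ A ∩ B. In each case x ∈ (A ∪ B) ∪ B, so B ∖ (A ∖ B) ⊆ (A ∪ B) ∪ B.

(⊇) This inclusion fails. Take A = {1}, B = ∅; then 1 ∈ (A ∪ B) ∪ B but 1 ∉ B ∖ (A ∖ B).

Only the forward inclusion holds.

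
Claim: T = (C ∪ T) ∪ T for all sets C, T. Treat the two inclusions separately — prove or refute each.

(⊇) This inclusion fails. Take C = {1}, T = ∅; then 1 ∈ (C ∪ T) ∪ T but 1 ∉ T.

(⊆) Let x ∈ T. Then either x ∈ T and x ∉ C; or x ∈ C ∩ T. In each case x ∈ (C ∪ T) ∪ T, so T ⊆ (C ∪ T) ∪ T.

(⊆) holds; (⊇) fails.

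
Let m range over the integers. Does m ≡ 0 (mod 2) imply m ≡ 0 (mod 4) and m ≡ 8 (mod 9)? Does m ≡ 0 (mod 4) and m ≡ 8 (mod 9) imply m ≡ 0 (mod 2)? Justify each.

Not equivalent: only (⇐) holds.

(→) This fails: m = 0 gives 0 ≡ 0 (mod 2) but 0 ≡ 0 (mod 9), so the conjunction on the right does not hold.

(←) Conversely, if m ≡ 0 (mod 4) and m ≡ 8 (mod 9), then by the Chinese remainder theorem m ≡ 8 (mod 36). Since 8 ≡ 0 (mod 2) and 2 ∣ 36, we get m ≡ 0 (mod 2).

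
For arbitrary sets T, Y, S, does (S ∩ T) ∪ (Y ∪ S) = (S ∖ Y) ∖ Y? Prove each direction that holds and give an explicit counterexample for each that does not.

The sets are not equal: only the reverse inclusion holds.

Reverse inclusion. Let x ∈ (S ∖ Y) ∖ Y. Then either x ∈ S and x ∉ T, Y; or x ∈ T ∩ S and x ∉ Y. In each case x ∈ (S ∩ T) ∪ (Y ∪ S), so (S ∖ Y) ∖ Y ⊆ (S ∩ T) ∪ (Y ∪ S).

Forward inclusion. This inclusion fails. Take T = ∅, Y = {1}, S = ∅; then 1 ∈ (S ∩ T) ∪ (Y ∪ S) but 1 ∉ (S ∖ Y) ∖ Y.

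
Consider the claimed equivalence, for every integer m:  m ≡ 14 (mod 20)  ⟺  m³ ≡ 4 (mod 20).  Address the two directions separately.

Only the forward implication holds.

(⟸) This fails: take m = 4. Then 4³ = 64 ≡ 4 (mod 20), yet 4 ≡ 4 (mod 20), not 14.

(⟹) Suppose m ≡ 14 (mod 20). Write m = 20j + 14. Then (20j + 14)³ = 8000j³ + 16800j² + 11760j + 2744 = 20(400j³ + 840j² + 588j + 137) + 4, so m³ ≡ 4 (mod 20).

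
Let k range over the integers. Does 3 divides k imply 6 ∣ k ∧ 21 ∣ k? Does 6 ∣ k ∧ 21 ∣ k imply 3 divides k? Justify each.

Not equivalent: only (⇐) holds.

Forward direction. This fails: take k = 3. Certainly 3 ∣ 3, but 6 ∤ 3.

Converse. Suppose 6 ∣ k and 21 ∣ k. Any common multiple of 6 and 21 is a multiple of their lcm; here lcm(6, 21) = 6·21/gcd(6, 21) = 126/3 = 42, so 42 ∣ k. Since 3 ∣ 42, it follows that 3 ∣ k.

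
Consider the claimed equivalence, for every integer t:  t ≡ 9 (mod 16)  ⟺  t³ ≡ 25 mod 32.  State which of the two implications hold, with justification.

(⇒) fails; (⇐) holds.

(→) This fails: take t = 25. Then 25 ≡ 9 (mod 16), but 25³ = 15625 ≡ 9 (mod 32), not 25.

(←) Conversely, the residues r modulo 32 with r³ ≡ 25 (mod 32) are exactly {9}, and each is ≡ 9 (mod 16).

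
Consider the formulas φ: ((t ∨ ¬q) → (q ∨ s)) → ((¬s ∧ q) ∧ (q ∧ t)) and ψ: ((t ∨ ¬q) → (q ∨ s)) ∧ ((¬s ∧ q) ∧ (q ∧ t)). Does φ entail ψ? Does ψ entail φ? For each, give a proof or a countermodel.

(←) Assume the antecedent. If s is true, the antecedent cannot hold. If s is false, the antecedent forces (s = F, q = T, t = T), and the consequent holds there. Either way the consequent holds.

(→) This fails. Under s = F, q = F, t = F, the left side is true but the right side is false.

Only the reverse direction holds.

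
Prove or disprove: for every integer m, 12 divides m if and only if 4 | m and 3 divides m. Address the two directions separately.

The biconditional holds.

(⟸) Suppose 4 ∣ m and 3 ∣ m. Any common multiple of 4 and 3 is a multiple of their lcm; here gcd(4, 3) = 1, so lcm(4, 3) = 4·3 = 12, so 12 ∣ m.

(⟹) If 12 ∣ m, write m = 12q. Since 12 = 3·4, m = 4·(3q), so 4 ∣ m; and since 12 = 4·3, m = 3·(4q), so 3 ∣ m.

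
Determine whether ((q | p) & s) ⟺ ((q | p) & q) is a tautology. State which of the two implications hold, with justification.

Neither implication holds.

(→) This fails. Under s = T, p = T, q = F, the left side is true but the right side is false.

(←) This fails. Under s = F, p = F, q = T, the left side is false but the right side is true.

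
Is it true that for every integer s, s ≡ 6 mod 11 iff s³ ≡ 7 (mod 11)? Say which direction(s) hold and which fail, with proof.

(←) For the converse, argue contrapositively. If s ≢ 6 (mod 11), then s is congruent to one of 0, 1, 2, 3, 4, 5, 7, 8, 9, 10 modulo 11, and these give s³ ≡ 0, 1, 8, 5, 9, 4, 2, 6, 3, 10 respectively — never 7.

(→) Suppose s ≡ 6 mod 11. Write s = 11j + 6. Then (11j + 6)³ = 1331j³ + 2178j² + 1188j + 216 = 11(121j³ + 198j² + 108j + 19) + 7, so s³ ≡ 7 (mod 11).

Both directions hold.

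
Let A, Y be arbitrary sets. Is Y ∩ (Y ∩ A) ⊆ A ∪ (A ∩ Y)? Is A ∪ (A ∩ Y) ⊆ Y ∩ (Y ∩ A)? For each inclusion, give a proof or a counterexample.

Forward inclusion. Let x ∈ Y ∩ (Y ∩ A). Then x ∈ A ∩ Y, from which x ∈ A ∪ (A ∩ Y).

Reverse inclusion. This inclusion fails. Take A = {1}, Y = ∅; then 1 ∈ A ∪ (A ∩ Y) but 1 ∉ Y ∩ (Y ∩ A).

(⊆) holds; (⊇) fails.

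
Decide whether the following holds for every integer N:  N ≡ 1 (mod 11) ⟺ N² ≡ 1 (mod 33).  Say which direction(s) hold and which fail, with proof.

Neither direction holds.

[⇒] This fails: take N = 12. Then 12 ≡ 1 (mod 11), but 12² = 144 ≡ 12 (mod 33), not 1.

[⇐] This fails: take N = 10. Then 10² = 100 ≡ 1 (mod 33), yet 10 ≡ 10 (mod 11), not 1.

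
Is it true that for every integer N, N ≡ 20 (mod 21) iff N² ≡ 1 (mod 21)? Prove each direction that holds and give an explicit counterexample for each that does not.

Only the forward implication holds.

[⇒] Suppose N ≡ 20 (mod 21). Write N = 21j + 20. Then (21j + 20)² = 441j² + 840j + 400 = 21(21j² + 40j + 19) + 1, so N² ≡ 1 (mod 21).

[⇐] This fails: take N = 1. Then 1² = 1 ≡ 1 (mod 21), yet 1 ≡ 1 (mod 21), not 20.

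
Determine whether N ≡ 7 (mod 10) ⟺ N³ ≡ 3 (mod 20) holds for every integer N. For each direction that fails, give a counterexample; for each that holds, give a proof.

Not equivalent: only (⇐) holds.

(⟸) The residues r modulo 20 with r³ ≡ 3 (mod 20) are exactly {7}, and each is ≡ 7 (mod 10).

(⟹) This fails: take N = 17. Then 17 ≡ 7 (mod 10), but 17³ = 4913 ≡ 13 (mod 20), not 3.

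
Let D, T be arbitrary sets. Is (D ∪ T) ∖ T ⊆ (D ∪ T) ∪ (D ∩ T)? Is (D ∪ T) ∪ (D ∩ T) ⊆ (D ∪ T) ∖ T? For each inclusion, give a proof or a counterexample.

(⟸) This inclusion fails. Take D = ∅, T = {1}; then 1 ∈ (D ∪ T) ∪ (D ∩ T) but 1 ∉ (D ∪ T) ∖ T.

(⟹) Let x ∈ (D ∪ T) ∖ T. Then x ∈ D and x ∉ T, from which x ∈ (D ∪ T) ∪ (D ∩ T).

(⊆) holds; (⊇) fails.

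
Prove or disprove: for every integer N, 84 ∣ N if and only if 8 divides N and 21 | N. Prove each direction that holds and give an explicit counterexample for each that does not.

(⇒) fails; (⇐) holds.

(⇐) Suppose 8 ∣ N and 21 ∣ N. Any common multiple of 8 and 21 is a multiple of their lcm; here gcd(8, 21) = 1, so lcm(8, 21) = 8·21 = 168, so 168 ∣ N. Since 84 ∣ 168, it follows that 84 ∣ N.

(⇒) This fails: take N = 84. Certainly 84 ∣ 84, but 8 ∤ 84.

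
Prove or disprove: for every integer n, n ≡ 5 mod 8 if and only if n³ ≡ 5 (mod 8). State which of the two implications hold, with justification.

Forward direction. Suppose n ≡ 5 mod 8. Write n = 8j + 5. Then (8j + 5)³ = 512j³ + 960j² + 600j + 125 = 8(64j³ + 120j² + 75j + 15) + 5, so n³ ≡ 5 (mod 8).

Converse. Suppose n³ ≡ 5 (mod 8). The only residue r in {0, …, 7} with r³ ≡ 5 (mod 8) is r = 5, so n ≡ 5 (mod 8).

The biconditional holds.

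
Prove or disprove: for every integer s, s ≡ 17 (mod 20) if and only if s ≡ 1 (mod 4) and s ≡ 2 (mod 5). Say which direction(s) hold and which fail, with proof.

Equivalent; both directions hold.

(→) Suppose s ≡ 17 (mod 20); write s = 20j + 17. Since 4 ∣ 20, reducing mod 4 gives s ≡ 17 ≡ 1 (mod 4); since 5 ∣ 20, reducing mod 5 gives s ≡ 17 ≡ 2 (mod 5).

(←) Conversely, if s ≡ 1 (mod 4) and s ≡ 2 (mod 5), then by the Chinese remainder theorem s ≡ 17 (mod 20). This is exactly s ≡ 17 (mod 20).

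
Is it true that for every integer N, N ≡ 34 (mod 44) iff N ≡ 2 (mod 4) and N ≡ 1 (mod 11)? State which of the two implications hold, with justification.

(⟹) Suppose N ≡ 34 (mod 44); write N = 44j + 34. Since 4 ∣ 44, reducing mod 4 gives N ≡ 34 ≡ 2 (mod 4); since 11 ∣ 44, reducing mod 11 gives N ≡ 34 ≡ 1 (mod 11).

(⟸) Conversely, if N ≡ 2 (mod 4) and N ≡ 1 (mod 11), then by the Chinese remainder theorem N ≡ 34 (mod 44). This is exactly N ≡ 34 (mod 44).

Both directions hold; the statement is true.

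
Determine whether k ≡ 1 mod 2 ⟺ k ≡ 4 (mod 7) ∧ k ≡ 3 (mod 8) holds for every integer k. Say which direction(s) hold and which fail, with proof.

Converse. If k ≡ 4 (mod 7) and k ≡ 3 (mod 8), then by the Chinese remainder theorem k ≡ 11 (mod 56). Since 11 ≡ 1 (mod 2) and 2 ∣ 56, we get k ≡ 1 (mod 2).

Forward direction. This fails: k = 1 gives 1 ≡ 1 (mod 2) but 1 ≡ 1 (mod 7), so the conjunction on the right does not hold.

Only the converse holds.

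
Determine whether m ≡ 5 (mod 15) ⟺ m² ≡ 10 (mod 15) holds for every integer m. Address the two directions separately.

Only the forward direction holds.

(⟸) This fails: take m = 10. Then 10² = 100 ≡ 10 (mod 15), yet 10 ≡ 10 (mod 15), not 5.

(⟹) Suppose m ≡ 5 (mod 15). Write m = 15j + 5. Then (15j + 5)² = 225j² + 150j + 25 = 15(15j² + 10j + 1) + 10, so m² ≡ 10 (mod 15).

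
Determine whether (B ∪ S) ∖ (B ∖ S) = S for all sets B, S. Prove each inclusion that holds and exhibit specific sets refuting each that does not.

Forward inclusion. Let x ∈ (B ∪ S) ∖ (B ∖ S). Then either x ∈ S and x ∉ B; or x ∈ B ∩ S. In each case x ∈ S, so (B ∪ S) ∖ (B ∖ S) ⊆ S.

Reverse inclusion. Let x ∈ S. Then either x ∈ S and x ∉ B; or x ∈ B ∩ S. In each case x ∈ (B ∪ S) ∖ (B ∖ S), so S ⊆ (B ∪ S) ∖ (B ∖ S).

Both inclusions hold.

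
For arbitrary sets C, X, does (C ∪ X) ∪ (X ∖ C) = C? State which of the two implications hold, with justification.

(⊆) This inclusion fails. Take C = ∅, X = {1}; then 1 ∈ (C ∪ X) ∪ (X ∖ C) but 1 ∉ C.

(⊇) Let x ∈ C. Then either x ∈ C and x ∉ X; or x ∈ C ∩ X. In each case x ∈ (C ∪ X) ∪ (X ∖ C), so C ⊆ (C ∪ X) ∪ (X ∖ C).

Only the reverse inclusion holds.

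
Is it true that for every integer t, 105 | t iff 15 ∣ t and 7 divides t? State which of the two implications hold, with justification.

The biconditional holds.

(⇐) Suppose 15 ∣ t and 7 ∣ t. Any common multiple of 15 and 7 is a multiple of their lcm; here gcd(15, 7) = 1, so lcm(15, 7) = 15·7 = 105, so 105 ∣ t.

(⇒) If 105 ∣ t, write t = 105q. Since 105 = 7·15, t = 15·(7q), so 15 ∣ t; and since 105 = 15·7, t = 7·(15q), so 7 ∣ t.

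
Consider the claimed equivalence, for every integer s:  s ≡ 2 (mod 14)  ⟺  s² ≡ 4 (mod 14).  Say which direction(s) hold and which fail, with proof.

The forward direction holds; the converse fails.

(⟹) Suppose s ≡ 2 (mod 14). Write s = 14j + 2. Then (14j + 2)² = 196j² + 56j + 4 = 14(14j² + 4j) + 4, so s² ≡ 4 (mod 14).

(⟸) This fails: take s = 12. Then 12² = 144 ≡ 4 (mod 14), yet 12 ≡ 12 (mod 14), not 2.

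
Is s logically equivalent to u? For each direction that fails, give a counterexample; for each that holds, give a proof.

(⟹) This fails. Under s = T, u = F, the left side is true but the right side is false.

(⟸) This fails. Under s = F, u = T, the left side is false but the right side is true.

(⇒) fails and (⇐) fails.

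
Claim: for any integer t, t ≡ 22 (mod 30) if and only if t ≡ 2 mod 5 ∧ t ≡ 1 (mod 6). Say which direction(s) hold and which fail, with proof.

[⇒] This fails: t = 22 gives 22 ≡ 22 (mod 30) but 22 ≡ 4 (mod 6), so the conjunction on the right does not hold.

[⇐] This fails: t = 7 satisfies both congruences on the right (7 ≡ 2 mod 5 and 7 ≡ 1 mod 6) yet 7 ≡ 7 (mod 30), not 22.

Neither direction holds.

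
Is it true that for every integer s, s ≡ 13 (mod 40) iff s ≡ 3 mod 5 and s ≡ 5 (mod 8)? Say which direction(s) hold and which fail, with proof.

The biconditional holds.

(⇐) If s ≡ 3 (mod 5) and s ≡ 5 (mod 8), then by the Chinese remainder theorem s ≡ 13 (mod 40). This is exactly s ≡ 13 (mod 40).

(⇒) Suppose s ≡ 13 (mod 40); write s = 40j + 13. Since 5 ∣ 40, reducing mod 5 gives s ≡ 13 ≡ 3 (mod 5); since 8 ∣ 40, reducing mod 8 gives s ≡ 13 ≡ 5 (mod 8).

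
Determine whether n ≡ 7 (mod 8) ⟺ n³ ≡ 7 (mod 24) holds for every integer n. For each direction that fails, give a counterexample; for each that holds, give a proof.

Forward direction. This fails: take n = 15. Then 15 ≡ 7 (mod 8), but 15³ = 3375 ≡ 15 (mod 24), not 7.

Converse. The residues r modulo 24 with r³ ≡ 7 (mod 24) are exactly {7}, and each is ≡ 7 (mod 8).

Only the reverse direction holds.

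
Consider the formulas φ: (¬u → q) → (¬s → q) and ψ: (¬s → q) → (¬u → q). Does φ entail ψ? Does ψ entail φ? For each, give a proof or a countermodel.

(⇒) This fails. Under s = T, u = F, q = F, the left side is true but the right side is false.

(⇐) This fails. Under s = F, u = T, q = F, the left side is false but the right side is true.

Neither implication holds.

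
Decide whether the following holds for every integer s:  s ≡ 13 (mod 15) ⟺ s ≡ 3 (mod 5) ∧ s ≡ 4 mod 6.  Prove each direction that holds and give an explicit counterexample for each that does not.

Not equivalent: only (⇐) holds.

(⟹) This fails: s = 13 gives 13 ≡ 13 (mod 15) but 13 ≡ 1 (mod 6), so the conjunction on the right does not hold.

(⟸) Conversely, if s ≡ 3 (mod 5) and s ≡ 4 (mod 6), then by the Chinese remainder theorem s ≡ 28 (mod 30). Since 28 ≡ 13 (mod 15) and 15 ∣ 30, we get s ≡ 13 (mod 15).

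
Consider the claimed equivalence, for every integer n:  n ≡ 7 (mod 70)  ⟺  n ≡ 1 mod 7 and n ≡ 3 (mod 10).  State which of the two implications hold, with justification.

Neither direction holds.

(⇒) This fails: n = 7 gives 7 ≡ 7 (mod 70) but 7 ≡ 0 (mod 7), so the conjunction on the right does not hold.

(⇐) This fails: n = 43 satisfies both congruences on the right (43 ≡ 1 mod 7 and 43 ≡ 3 mod 10) yet 43 ≡ 43 (mod 70), not 7.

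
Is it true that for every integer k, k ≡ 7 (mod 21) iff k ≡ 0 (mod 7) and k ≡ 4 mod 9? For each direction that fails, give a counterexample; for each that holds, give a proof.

The forward direction fails; the converse holds.

(⟸) If k ≡ 0 (mod 7) and k ≡ 4 (mod 9), then by the Chinese remainder theorem k ≡ 49 (mod 63). Since 49 ≡ 7 (mod 21) and 21 ∣ 63, we get k ≡ 7 (mod 21).

(⟹) This fails: k = 28 gives 28 ≡ 7 (mod 21) but 28 ≡ 1 (mod 9), so the conjunction on the right does not hold.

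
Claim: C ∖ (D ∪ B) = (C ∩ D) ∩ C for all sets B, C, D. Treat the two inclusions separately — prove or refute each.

Neither inclusion holds.

Forward inclusion. This inclusion fails. Take B = ∅, C = {1}, D = ∅; then 1 ∈ C ∖ (D ∪ B) but 1 ∉ (C ∩ D) ∩ C.

Reverse inclusion. This inclusion fails. Take B = ∅, C = {1}, D = {1}; then 1 ∈ (C ∩ D) ∩ C but 1 ∉ C ∖ (D ∪ B).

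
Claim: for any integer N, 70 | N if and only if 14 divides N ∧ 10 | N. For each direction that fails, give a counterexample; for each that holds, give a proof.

The biconditional holds.

(⇒) If 70 ∣ N, write N = 70q. Since 70 = 5·14, N = 14·(5q), so 14 ∣ N; and since 70 = 7·10, N = 10·(7q), so 10 ∣ N.

(⇐) Suppose 14 ∣ N and 10 ∣ N. Any common multiple of 14 and 10 is a multiple of their lcm; here lcm(14, 10) = 14·10/gcd(14, 10) = 140/2 = 70, so 70 ∣ N.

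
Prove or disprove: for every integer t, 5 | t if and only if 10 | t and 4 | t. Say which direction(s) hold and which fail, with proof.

Only the converse holds.

Forward direction. This fails: take t = 5. Certainly 5 ∣ 5, but 10 ∤ 5.

Converse. Suppose 10 ∣ t and 4 ∣ t. Any common multiple of 10 and 4 is a multiple of their lcm; here lcm(10, 4) = 10·4/gcd(10, 4) = 40/2 = 20, so 20 ∣ t. Since 5 ∣ 20, it follows that 5 ∣ t.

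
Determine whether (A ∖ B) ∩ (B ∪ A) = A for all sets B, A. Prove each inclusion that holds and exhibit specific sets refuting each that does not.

(⊇) This inclusion fails. Take B = {1}, A = {1}; then 1 ∈ A but 1 ∉ (A ∖ B) ∩ (B ∪ A).

(⊆) Let x ∈ (A ∖ B) ∩ (B ∪ A). Then x ∈ A and x ∉ B, from which x ∈ A.

(⊆) holds; (⊇) fails.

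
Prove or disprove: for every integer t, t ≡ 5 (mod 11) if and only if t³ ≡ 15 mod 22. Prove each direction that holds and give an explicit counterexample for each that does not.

(⇐) The residues r modulo 22 with r³ ≡ 15 (mod 22) are exactly {5}, and each is ≡ 5 (mod 11).

(⇒) This fails: take t = 16. Then 16 ≡ 5 (mod 11), but 16³ = 4096 ≡ 4 (mod 22), not 15.

Only the reverse direction holds.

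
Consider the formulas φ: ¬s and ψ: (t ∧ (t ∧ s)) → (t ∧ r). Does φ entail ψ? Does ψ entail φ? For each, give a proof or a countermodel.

[⇒] Assume the antecedent. If t is true, the antecedent forces (t = T, s = F, r = F) or (t = T, s = F, r = T), and (t ∧ (t ∧ s)) → (t ∧ r) holds there. If t is false, (t ∧ (t ∧ s)) → (t ∧ r) reduces to true regardless of the other variables. Either way (t ∧ (t ∧ s)) → (t ∧ r) holds.

[⇐] This fails. Under t = F, s = T, r = F, the left side is false but the right side is true.

Not equivalent: only (⇒) holds.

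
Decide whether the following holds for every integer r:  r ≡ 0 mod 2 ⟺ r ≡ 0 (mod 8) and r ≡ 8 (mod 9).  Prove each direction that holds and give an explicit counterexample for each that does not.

(⇒) This fails: r = 0 gives 0 ≡ 0 (mod 2) but 0 ≡ 0 (mod 9), so the conjunction on the right does not hold.

(⇐) Conversely, if r ≡ 0 (mod 8) and r ≡ 8 (mod 9), then by the Chinese remainder theorem r ≡ 8 (mod 72). Since 8 ≡ 0 (mod 2) and 2 ∣ 72, we get r ≡ 0 (mod 2).

The forward direction fails; the converse holds.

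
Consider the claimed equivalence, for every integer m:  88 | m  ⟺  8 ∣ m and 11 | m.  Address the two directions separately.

Forward direction. If 88 ∣ m, write m = 88q. Since 88 = 11·8, m = 8·(11q), so 8 ∣ m; and since 88 = 8·11, m = 11·(8q), so 11 ∣ m.

Converse. Suppose 8 ∣ m and 11 ∣ m. Any common multiple of 8 and 11 is a multiple of their lcm; here gcd(8, 11) = 1, so lcm(8, 11) = 8·11 = 88, so 88 ∣ m.

Both directions hold.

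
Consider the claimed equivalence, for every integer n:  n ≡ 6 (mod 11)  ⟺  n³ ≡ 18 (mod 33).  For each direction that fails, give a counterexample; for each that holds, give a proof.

Not equivalent: only (⇐) holds.

(←) The residues r modulo 33 with r³ ≡ 18 (mod 33) are exactly {6}, and each is ≡ 6 (mod 11).

(→) This fails: take n = 17. Then 17 ≡ 6 (mod 11), but 17³ = 4913 ≡ 29 (mod 33), not 18.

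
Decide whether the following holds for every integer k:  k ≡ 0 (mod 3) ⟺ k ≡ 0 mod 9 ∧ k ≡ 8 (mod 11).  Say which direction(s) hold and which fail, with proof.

The forward direction fails; the converse holds.

(⇒) This fails: k = 0 gives 0 ≡ 0 (mod 3) but 0 ≡ 0 (mod 11), so the conjunction on the right does not hold.

(⇐) Conversely, if k ≡ 0 (mod 9) and k ≡ 8 (mod 11), then by the Chinese remainder theorem k ≡ 63 (mod 99). Since 63 ≡ 0 (mod 3) and 3 ∣ 99, we get k ≡ 0 (mod 3).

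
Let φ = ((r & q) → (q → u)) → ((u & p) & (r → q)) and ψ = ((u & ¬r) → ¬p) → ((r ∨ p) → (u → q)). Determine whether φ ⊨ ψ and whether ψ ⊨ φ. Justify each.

(⇒) Assume the antecedent. If q is true, the consequent reduces to true regardless of the other variables. If q is false, the antecedent forces (u = T, p = T, q = F, r = F), and the consequent holds there. Either way the consequent holds.

(⇐) This fails. Under u = F, p = F, q = F, r = F, the left side is false but the right side is true.

Only the forward implication holds.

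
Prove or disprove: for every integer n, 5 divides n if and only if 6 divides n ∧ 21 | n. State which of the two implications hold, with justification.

Both directions fail.

(⟹) This fails: take n = 5. Certainly 5 ∣ 5, but 6 ∤ 5.

(⟸) This fails: take n = 42. Both 6 ∣ 42 and 21 ∣ 42, yet 42 is not a multiple of 5 (since 42 = 8·5 + 2), so 5 ∤ 42.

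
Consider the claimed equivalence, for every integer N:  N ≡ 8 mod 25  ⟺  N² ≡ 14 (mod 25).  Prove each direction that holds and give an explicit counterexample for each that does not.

The forward direction holds; the converse fails.

(⇒) Suppose N ≡ 8 mod 25. Write N = 25j + 8. Then (25j + 8)² = 625j² + 400j + 64 = 25(25j² + 16j + 2) + 14, so N² ≡ 14 (mod 25).

(⇐) This fails: take N = 17. Then 17² = 289 ≡ 14 (mod 25), yet 17 ≡ 17 (mod 25), not 8.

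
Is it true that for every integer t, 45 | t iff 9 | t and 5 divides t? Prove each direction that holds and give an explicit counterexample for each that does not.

Both directions hold; the statement is true.

(⇒) If 45 ∣ t, write t = 45q. Since 45 = 5·9, t = 9·(5q), so 9 ∣ t; and since 45 = 9·5, t = 5·(9q), so 5 ∣ t.

(⇐) Suppose 9 ∣ t and 5 ∣ t. Any common multiple of 9 and 5 is a multiple of their lcm; here gcd(9, 5) = 1, so lcm(9, 5) = 9·5 = 45, so 45 ∣ t.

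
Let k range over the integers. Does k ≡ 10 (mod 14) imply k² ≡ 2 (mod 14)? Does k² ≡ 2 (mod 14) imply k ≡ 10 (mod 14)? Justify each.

(⇒) Suppose k ≡ 10 (mod 14). Write k = 14j + 10. Then (14j + 10)² = 196j² + 280j + 100 = 14(14j² + 20j + 7) + 2, so k² ≡ 2 (mod 14).

(⇐) This fails: take k = 4. Then 4² = 16 ≡ 2 (mod 14), yet 4 ≡ 4 (mod 14), not 10.

(⇒) holds; (⇐) fails.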